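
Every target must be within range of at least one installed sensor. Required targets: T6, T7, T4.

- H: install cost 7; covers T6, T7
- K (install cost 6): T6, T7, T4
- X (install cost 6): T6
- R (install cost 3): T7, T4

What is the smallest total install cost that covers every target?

6

K alone covers T6, T7, T4 — every target.
Total install cost: 6.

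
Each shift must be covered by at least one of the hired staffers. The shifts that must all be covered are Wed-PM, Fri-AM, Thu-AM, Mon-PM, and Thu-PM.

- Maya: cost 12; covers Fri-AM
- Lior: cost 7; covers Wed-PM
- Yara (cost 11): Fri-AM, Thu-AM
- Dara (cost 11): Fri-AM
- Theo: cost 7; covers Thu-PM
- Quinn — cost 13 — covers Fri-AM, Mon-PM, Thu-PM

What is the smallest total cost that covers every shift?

Choose Lior, Yara, and Quinn: together they cover Wed-PM, Fri-AM, Thu-AM, Mon-PM, Thu-PM — every shift.
Total cost: 7 + 11 + 13 = 31.
No cover costs less than 31.

31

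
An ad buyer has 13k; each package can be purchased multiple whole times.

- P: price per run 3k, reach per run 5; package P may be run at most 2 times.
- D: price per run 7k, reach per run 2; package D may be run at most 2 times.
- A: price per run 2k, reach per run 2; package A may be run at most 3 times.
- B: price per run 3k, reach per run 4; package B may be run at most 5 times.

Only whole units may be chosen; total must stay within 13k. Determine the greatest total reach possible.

2×P and 2×B: price 12 ≤ 13, reach 2·5 + 2·4 = 18.
2×P, 2×A, and 1×B: price 13 ≤ 13, reach 2·5 + 2·2 + 1·4 = 18.
Best is 18.

18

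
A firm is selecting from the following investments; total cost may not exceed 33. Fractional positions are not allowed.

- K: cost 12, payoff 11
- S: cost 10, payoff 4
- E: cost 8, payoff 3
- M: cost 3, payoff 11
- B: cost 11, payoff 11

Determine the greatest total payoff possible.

33

Take K, M, and B: cost 12 + 3 + 11 = 26 ≤ 33, payoff 11 + 11 + 11 = 33.
No other feasible combination does better.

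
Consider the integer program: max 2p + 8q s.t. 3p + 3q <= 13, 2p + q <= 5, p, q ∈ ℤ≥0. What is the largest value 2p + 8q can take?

Relaxing integrality, the LP optimum is 34.67 at (p,q) = (0, 4.33), which is not an integer point.
(p,q)=(0,4): 3·0+3·4=12≤13, 2·0+1·4=4≤5, objective 32.
(p,q)=(1,3): 3·1+3·3=12≤13, 2·1+1·3=5≤5, objective 26.
(p,q)=(0,3): 3·0+3·3=9≤13, 2·0+1·3=3≤5, objective 24.
Maximum is 32 at (p,q)=(0,4).

32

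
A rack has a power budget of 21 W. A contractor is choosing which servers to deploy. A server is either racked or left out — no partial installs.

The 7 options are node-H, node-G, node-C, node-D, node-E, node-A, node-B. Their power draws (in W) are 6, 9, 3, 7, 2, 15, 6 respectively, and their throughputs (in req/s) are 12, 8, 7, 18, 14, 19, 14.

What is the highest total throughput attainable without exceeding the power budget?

This is an integer program with binary decision variables.
node-C + node-D + node-E + node-B: power draw 3 + 7 + 2 + 6 = 18 ≤ 21, throughput 7 + 18 + 14 + 14 = 53.
node-H + node-D + node-E + node-B: power draw 6 + 7 + 2 + 6 = 21 ≤ 21, throughput 12 + 18 + 14 + 14 = 58.
Best is node-H, node-D, node-E, and node-B with total throughput 58.

58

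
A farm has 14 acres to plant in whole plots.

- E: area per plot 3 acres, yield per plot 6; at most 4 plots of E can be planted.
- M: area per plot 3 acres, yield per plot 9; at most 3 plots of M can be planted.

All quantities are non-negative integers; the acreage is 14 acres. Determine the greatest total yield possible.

Take 1×E and 3×M: area 12 ≤ 14, yield 1·6 + 3·9 = 33.
M has the best ratio (9/3) and is taken to its limit of 3; remaining capacity is filled optimally with the others.

33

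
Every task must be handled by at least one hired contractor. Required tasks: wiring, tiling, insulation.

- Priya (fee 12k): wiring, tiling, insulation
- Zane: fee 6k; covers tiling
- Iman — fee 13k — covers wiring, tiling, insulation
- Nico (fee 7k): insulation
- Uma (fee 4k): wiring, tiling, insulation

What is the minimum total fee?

Uma alone covers wiring, tiling, insulation — every task.
Total fee: 4.
No cover costs less than 4.

4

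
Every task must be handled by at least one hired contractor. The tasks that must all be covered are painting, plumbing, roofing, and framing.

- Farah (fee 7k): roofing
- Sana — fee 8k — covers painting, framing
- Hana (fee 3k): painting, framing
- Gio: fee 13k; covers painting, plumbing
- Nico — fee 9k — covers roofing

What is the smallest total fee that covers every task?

23

This is an integer covering problem.
Choose Farah, Hana, and Gio: together they cover painting, plumbing, roofing, framing — every task.
Total fee: 7 + 3 + 13 = 23.
No cover costs less than 23.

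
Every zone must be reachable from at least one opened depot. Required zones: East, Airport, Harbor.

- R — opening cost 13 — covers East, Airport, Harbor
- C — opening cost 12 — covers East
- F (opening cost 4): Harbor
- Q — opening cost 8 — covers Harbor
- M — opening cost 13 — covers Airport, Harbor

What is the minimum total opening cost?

13

The greedy cost-per-new-zone heuristic would pick F and R for 17, but a cheaper cover exists.
R alone covers East, Airport, Harbor — every zone.
Total opening cost: 13.
No cover costs less than 13.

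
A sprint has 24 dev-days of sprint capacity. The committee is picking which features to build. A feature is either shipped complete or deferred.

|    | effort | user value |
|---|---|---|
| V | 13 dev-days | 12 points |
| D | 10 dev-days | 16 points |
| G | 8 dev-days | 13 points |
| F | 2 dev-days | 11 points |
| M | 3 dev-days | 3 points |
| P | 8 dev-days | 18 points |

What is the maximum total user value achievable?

48

This is an integer program with binary decision variables.
Allowing fractional choices, the relaxed optimum would be about 51.6, but features are indivisible.
D + F + M + P: effort 10 + 2 + 3 + 8 = 23 ≤ 24, user value 16 + 11 + 3 + 18 = 48.
D + F + P: effort 10 + 2 + 8 = 20 ≤ 24, user value 16 + 11 + 18 = 45.
Best is D, F, M, and P with total user value 48.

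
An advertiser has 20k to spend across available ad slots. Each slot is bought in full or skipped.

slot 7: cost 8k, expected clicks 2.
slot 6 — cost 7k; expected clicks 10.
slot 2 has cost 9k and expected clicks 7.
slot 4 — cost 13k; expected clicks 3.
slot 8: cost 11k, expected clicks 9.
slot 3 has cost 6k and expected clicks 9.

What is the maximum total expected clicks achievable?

Take slot 6 and slot 3: cost 7 + 6 = 13 ≤ 20, expected clicks 10 + 9 = 19.
No feasible combination exceeds this.

19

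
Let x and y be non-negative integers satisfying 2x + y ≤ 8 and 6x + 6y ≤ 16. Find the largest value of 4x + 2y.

8

Relaxing integrality, the LP optimum is 10.67 at (x,y) = (2.67, 0), which is not an integer point.
(x,y)=(2,0): 2·2+1·0=4≤8, 6·2+6·0=12≤16, objective 8.
(x,y)=(1,1): 2·1+1·1=3≤8, 6·1+6·1=12≤16, objective 6.
The best lattice point is (2,0), giving 8.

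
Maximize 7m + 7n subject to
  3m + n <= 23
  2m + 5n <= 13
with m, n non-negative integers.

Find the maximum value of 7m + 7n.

42

The continuous relaxation peaks at (6.5, 0) with value 45.50; rounding to a feasible lattice point costs some objective.
(m,n)=(6,0) is feasible, giving 42.
(m,n)=(5,0) is feasible, giving 35.
No feasible integer point exceeds 42.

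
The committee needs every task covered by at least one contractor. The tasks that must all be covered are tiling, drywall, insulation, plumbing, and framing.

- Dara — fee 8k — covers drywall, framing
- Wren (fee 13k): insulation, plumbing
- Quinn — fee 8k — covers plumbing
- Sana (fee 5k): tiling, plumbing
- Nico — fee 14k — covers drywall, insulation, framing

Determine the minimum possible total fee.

Choose Sana and Nico: together they cover tiling, drywall, insulation, plumbing, framing — every task.
Total fee: 5 + 14 = 19.

19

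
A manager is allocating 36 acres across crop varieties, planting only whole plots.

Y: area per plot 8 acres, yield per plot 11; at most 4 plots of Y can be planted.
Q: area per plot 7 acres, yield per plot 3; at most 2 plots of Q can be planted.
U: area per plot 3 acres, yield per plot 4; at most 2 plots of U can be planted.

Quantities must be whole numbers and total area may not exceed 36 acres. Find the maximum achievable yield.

Take 4×Y and 1×U: area 35 ≤ 36, yield 4·11 + 1·4 = 48.
Y has the best ratio (11/8) and is taken to its limit of 4; remaining capacity is filled optimally with the others.

48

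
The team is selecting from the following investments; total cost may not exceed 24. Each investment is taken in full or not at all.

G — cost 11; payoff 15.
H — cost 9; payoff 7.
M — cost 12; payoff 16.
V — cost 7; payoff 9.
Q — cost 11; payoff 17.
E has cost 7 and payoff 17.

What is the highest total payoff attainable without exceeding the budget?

Treat it as a binary knapsack problem.
Allowing fractional choices, the relaxed optimum would be about 42.2, but investments are indivisible.
M + E: cost 12 + 7 = 19 ≤ 24, payoff 16 + 17 = 33.
M + Q: cost 12 + 11 = 23 ≤ 24, payoff 16 + 17 = 33.
Q + E: cost 11 + 7 = 18 ≤ 24, payoff 17 + 17 = 34.
Best is Q and E with total payoff 34.

34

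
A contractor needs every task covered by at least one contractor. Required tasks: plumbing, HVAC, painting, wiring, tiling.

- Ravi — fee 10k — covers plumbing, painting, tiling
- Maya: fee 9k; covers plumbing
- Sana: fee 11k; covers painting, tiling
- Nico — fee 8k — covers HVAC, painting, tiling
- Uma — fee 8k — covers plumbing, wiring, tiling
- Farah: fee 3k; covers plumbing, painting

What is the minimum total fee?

The greedy cost-per-new-task heuristic would pick Farah, Nico, and Uma for 19, but a cheaper cover exists.
Choose Nico and Uma: together they cover plumbing, HVAC, painting, wiring, tiling — every task.
Total fee: 8 + 8 = 16.
No cover costs less than 16.

16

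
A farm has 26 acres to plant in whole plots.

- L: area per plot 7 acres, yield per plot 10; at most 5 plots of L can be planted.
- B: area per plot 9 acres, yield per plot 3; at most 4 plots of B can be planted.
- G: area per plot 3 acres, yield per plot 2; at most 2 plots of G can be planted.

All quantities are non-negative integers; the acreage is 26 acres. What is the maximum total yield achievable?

This is a bounded integer knapsack.
L has the best ratio (10/7); taking only L gives at most 3×10 = 30 (stopped by the area limit).
Mixing does better — 3×L and 1×G: area 24 ≤ 26, yield 3·10 + 1·2 = 32.

32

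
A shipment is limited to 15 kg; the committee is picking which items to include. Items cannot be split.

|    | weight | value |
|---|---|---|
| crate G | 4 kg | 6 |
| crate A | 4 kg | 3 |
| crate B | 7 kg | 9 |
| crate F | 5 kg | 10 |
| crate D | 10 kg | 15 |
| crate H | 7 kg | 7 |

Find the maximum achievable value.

25

crate F + crate D: weight 5 + 10 = 15 ≤ 15, value 10 + 15 = 25.
crate G + crate D: weight 4 + 10 = 14 ≤ 15, value 6 + 15 = 21.
Best is crate F and crate D with total value 25.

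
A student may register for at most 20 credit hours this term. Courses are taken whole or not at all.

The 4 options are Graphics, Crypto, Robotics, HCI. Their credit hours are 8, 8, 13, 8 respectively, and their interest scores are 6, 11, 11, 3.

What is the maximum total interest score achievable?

17

Allowing fractional choices, the relaxed optimum would be about 21.2, but courses are indivisible.
Graphics + Crypto: credit hours 8 + 8 = 16 ≤ 20, interest score 6 + 11 = 17.
Crypto: credit hours 8 ≤ 20, interest score 11.
Crypto + HCI: credit hours 8 + 8 = 16 ≤ 20, interest score 11 + 3 = 14.
Best is Graphics and Crypto with total interest score 17.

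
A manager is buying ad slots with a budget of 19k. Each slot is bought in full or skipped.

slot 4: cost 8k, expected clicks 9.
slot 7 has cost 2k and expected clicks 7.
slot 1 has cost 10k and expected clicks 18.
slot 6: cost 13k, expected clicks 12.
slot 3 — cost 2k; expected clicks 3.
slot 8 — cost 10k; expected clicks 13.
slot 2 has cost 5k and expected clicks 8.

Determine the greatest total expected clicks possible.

36

slot 7 + slot 1 + slot 3 + slot 2: cost 2 + 10 + 2 + 5 = 19 ≤ 19, expected clicks 7 + 18 + 3 + 8 = 36.
slot 7 + slot 1 + slot 2: cost 2 + 10 + 5 = 17 ≤ 19, expected clicks 7 + 18 + 8 = 33.
slot 7 + slot 3 + slot 8 + slot 2: cost 2 + 2 + 10 + 5 = 19 ≤ 19, expected clicks 7 + 3 + 13 + 8 = 31.
Best is slot 7, slot 1, slot 3, and slot 2 with total expected clicks 36.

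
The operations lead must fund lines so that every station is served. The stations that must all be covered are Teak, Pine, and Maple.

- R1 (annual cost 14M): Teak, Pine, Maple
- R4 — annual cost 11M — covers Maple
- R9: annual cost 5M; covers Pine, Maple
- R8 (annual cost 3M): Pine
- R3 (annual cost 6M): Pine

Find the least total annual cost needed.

14

R1 alone covers Teak, Pine, Maple — every station.
Total annual cost: 14.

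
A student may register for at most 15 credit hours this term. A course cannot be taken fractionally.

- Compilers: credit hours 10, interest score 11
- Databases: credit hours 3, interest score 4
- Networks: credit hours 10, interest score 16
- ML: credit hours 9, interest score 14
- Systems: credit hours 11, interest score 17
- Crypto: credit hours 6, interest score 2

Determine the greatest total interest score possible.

21

This is an integer program with binary decision variables.
Databases + Systems: credit hours 3 + 11 = 14 ≤ 15, interest score 4 + 17 = 21.
Databases + ML: credit hours 3 + 9 = 12 ≤ 15, interest score 4 + 14 = 18.
Databases + Networks: credit hours 3 + 10 = 13 ≤ 15, interest score 4 + 16 = 20.
Best is Databases and Systems with total interest score 21.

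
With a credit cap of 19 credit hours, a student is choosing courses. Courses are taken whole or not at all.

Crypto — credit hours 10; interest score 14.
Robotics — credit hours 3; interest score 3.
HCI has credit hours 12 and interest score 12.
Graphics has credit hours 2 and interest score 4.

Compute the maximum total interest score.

21

Allowing fractional choices, the relaxed optimum would be about 25.0, but courses are indivisible.
Crypto + Graphics: credit hours 10 + 2 = 12 ≤ 19, interest score 14 + 4 = 18.
Crypto + Robotics + Graphics: credit hours 10 + 3 + 2 = 15 ≤ 19, interest score 14 + 3 + 4 = 21.
Robotics + HCI + Graphics: credit hours 3 + 12 + 2 = 17 ≤ 19, interest score 3 + 12 + 4 = 19.
Best is Crypto, Robotics, and Graphics with total interest score 21.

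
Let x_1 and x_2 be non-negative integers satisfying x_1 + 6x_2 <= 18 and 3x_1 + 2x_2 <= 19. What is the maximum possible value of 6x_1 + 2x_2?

36

The continuous relaxation peaks at (6.33, 0) with value 38.00; rounding to a feasible lattice point costs some objective.
(x_1,x_2)=(6,0): 1·6+6·0=6≤18, 3·6+2·0=18≤19, objective 36.
(x_1,x_2)=(5,1): 1·5+6·1=11≤18, 3·5+2·1=17≤19, objective 32.
(x_1,x_2)=(5,0): 1·5+6·0=5≤18, 3·5+2·0=15≤19, objective 30.
The best lattice point is (6,0), giving 36.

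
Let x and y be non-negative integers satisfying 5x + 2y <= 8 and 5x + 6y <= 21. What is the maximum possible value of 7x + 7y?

21

Relaxing integrality, the LP optimum is 24.85 at (x,y) = (0.3, 3.25), which is not an integer point.
(x,y)=(0,3): 5·0+2·3=6≤8, 5·0+6·3=18≤21, objective 21.
(x,y)=(0,2): 5·0+2·2=4≤8, 5·0+6·2=12≤21, objective 14.
Maximum is 21 at (x,y)=(0,3).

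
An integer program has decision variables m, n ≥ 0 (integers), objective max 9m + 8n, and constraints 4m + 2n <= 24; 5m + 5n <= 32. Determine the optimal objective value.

Relaxing integrality, the LP optimum is 56.80 at (m,n) = (5.6, 0.8), which is not an integer point.
(m,n)=(6,0) is feasible, giving 54.
(m,n)=(5,1) is feasible, giving 53.
(m,n)=(5,0) is feasible, giving 45.
Maximum is 54 at (m,n)=(6,0).

54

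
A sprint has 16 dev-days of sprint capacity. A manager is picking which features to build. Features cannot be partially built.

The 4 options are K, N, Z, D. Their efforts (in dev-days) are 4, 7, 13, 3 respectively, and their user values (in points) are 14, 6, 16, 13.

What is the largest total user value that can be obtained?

33

This is a 0-1 knapsack instance.
Allowing fractional choices, the relaxed optimum would be about 38.1, but features are indivisible.
K + N + D: effort 4 + 7 + 3 = 14 ≤ 16, user value 14 + 6 + 13 = 33.
K + D: effort 4 + 3 = 7 ≤ 16, user value 14 + 13 = 27.
Z + D: effort 13 + 3 = 16 ≤ 16, user value 16 + 13 = 29.
Best is K, N, and D with total user value 33.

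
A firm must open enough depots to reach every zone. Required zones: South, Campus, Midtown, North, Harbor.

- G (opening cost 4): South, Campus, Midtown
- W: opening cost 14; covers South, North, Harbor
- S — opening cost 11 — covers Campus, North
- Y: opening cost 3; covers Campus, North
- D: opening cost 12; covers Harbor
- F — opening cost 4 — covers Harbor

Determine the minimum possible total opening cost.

11

Choose G, Y, and F: together they cover South, Campus, Midtown, North, Harbor — every zone.
Total opening cost: 4 + 3 + 4 = 11.
No cover costs less than 11.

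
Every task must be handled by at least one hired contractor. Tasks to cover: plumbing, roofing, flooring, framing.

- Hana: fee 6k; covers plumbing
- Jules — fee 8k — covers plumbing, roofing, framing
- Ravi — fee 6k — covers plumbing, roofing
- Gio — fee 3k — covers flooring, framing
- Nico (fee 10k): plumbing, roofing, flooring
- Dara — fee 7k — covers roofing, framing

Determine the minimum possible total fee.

9

Choose Ravi and Gio: together they cover plumbing, roofing, flooring, framing — every task.
Total fee: 6 + 3 = 9.
No cover costs less than 9.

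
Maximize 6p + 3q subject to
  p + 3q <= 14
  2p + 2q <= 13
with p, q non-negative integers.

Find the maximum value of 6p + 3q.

The continuous relaxation peaks at (6.5, 0) with value 39.00; rounding to a feasible lattice point costs some objective.
(p,q)=(6,0): 1·6+3·0=6≤14, 2·6+2·0=12≤13, objective 36.
(p,q)=(5,1): 1·5+3·1=8≤14, 2·5+2·1=12≤13, objective 33.
(p,q)=(5,0): 1·5+3·0=5≤14, 2·5+2·0=10≤13, objective 30.
The best lattice point is (6,0), giving 36.

36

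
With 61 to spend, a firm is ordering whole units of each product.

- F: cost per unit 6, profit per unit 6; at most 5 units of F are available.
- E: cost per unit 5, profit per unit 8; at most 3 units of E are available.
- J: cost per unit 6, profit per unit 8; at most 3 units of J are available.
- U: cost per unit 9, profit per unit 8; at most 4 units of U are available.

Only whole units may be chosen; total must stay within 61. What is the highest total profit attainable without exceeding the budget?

74

3×E, 3×J, and 3×U: cost 60 ≤ 61, profit 3·8 + 3·8 + 3·8 = 72.
3×F, 3×E, 3×J, and 1×U: cost 60 ≤ 61, profit 3·6 + 3·8 + 3·8 + 1·8 = 74.
Best is 74.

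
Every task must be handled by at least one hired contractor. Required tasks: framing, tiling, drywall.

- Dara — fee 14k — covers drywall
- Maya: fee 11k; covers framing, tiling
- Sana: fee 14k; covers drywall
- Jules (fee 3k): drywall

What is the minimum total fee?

14

Choose Maya and Jules: together they cover framing, tiling, drywall — every task.
Total fee: 11 + 3 = 14.
No cover costs less than 14.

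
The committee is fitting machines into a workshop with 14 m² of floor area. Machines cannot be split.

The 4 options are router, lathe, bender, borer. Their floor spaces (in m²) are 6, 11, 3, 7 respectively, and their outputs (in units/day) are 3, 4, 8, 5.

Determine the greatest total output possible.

This is an integer program with binary decision variables.
router + bender: floor space 6 + 3 = 9 ≤ 14, output 3 + 8 = 11.
lathe + bender: floor space 11 + 3 = 14 ≤ 14, output 4 + 8 = 12.
bender + borer: floor space 3 + 7 = 10 ≤ 14, output 8 + 5 = 13.
Best is bender and borer with total output 13.

13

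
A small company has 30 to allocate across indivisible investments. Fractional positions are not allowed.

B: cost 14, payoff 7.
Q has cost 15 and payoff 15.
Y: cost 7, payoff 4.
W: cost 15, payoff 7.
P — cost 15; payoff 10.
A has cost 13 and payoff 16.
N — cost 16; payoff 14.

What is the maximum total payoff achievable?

31

Q + A: cost 15 + 13 = 28 ≤ 30, payoff 15 + 16 = 31.
P + A: cost 15 + 13 = 28 ≤ 30, payoff 10 + 16 = 26.
A + N: cost 13 + 16 = 29 ≤ 30, payoff 16 + 14 = 30.
Best is Q and A with total payoff 31.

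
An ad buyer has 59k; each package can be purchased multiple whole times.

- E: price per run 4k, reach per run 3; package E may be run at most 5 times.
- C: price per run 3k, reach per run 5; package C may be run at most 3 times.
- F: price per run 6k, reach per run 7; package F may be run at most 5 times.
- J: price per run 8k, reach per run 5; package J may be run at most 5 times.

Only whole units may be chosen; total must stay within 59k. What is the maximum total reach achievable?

Take 5×E, 3×C, and 5×F: price 59 ≤ 59, reach 5·3 + 3·5 + 5·7 = 65.
C has the best ratio (5/3) and is taken to its limit of 3; remaining capacity is filled optimally with the others.

65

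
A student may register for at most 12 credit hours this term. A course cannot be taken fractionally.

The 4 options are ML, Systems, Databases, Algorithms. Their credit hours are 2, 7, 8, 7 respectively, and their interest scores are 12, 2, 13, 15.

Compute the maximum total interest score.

This is a 0-1 knapsack instance.
Take ML and Algorithms: credit hours 2 + 7 = 9 ≤ 12, interest score 12 + 15 = 27.
No other feasible combination does better.

27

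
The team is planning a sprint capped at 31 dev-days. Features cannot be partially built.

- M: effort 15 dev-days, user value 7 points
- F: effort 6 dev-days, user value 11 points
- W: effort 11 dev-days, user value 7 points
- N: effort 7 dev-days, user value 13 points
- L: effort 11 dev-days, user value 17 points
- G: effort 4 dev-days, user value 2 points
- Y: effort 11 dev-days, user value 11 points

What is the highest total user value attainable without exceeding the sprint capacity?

43

This is a 0-1 knapsack instance.
Take F, N, L, and G: effort 6 + 7 + 11 + 4 = 28 ≤ 31, user value 11 + 13 + 17 + 2 = 43.
No other feasible combination does better.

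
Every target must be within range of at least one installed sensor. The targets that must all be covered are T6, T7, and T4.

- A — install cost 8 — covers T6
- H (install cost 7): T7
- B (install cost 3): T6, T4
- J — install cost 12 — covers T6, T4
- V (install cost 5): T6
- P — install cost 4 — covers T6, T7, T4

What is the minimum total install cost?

4

P alone covers T6, T7, T4 — every target.
Total install cost: 4.
No cover costs less than 4.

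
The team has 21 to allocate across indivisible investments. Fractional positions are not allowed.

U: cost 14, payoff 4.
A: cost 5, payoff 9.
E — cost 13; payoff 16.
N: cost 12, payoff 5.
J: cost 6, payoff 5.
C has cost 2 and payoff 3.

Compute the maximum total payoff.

Treat it as a binary knapsack problem.
Allowing fractional choices, the relaxed optimum would be about 28.8, but investments are indivisible.
A + E + C: cost 5 + 13 + 2 = 20 ≤ 21, payoff 9 + 16 + 3 = 28.
A + E: cost 5 + 13 = 18 ≤ 21, payoff 9 + 16 = 25.
E + J + C: cost 13 + 6 + 2 = 21 ≤ 21, payoff 16 + 5 + 3 = 24.
Best is A, E, and C with total payoff 28.

28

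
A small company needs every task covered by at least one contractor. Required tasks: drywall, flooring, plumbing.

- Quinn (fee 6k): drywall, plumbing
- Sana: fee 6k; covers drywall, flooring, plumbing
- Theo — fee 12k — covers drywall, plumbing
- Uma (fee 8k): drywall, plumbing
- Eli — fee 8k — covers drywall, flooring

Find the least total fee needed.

6

Sana alone covers drywall, flooring, plumbing — every task.
Total fee: 6.
No cover costs less than 6.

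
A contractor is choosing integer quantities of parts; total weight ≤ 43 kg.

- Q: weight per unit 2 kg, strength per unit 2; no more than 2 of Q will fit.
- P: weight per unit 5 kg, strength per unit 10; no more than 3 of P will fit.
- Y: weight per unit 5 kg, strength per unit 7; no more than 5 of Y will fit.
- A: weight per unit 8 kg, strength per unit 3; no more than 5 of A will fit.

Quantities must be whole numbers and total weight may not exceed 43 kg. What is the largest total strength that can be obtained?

67

This is a bounded integer knapsack.
P has the best ratio (10/5); taking only P gives at most 3×10 = 30 (stopped by the supply cap of 3).
Mixing does better — 1×Q, 3×P, and 5×Y: weight 42 ≤ 43, strength 1·2 + 3·10 + 5·7 = 67.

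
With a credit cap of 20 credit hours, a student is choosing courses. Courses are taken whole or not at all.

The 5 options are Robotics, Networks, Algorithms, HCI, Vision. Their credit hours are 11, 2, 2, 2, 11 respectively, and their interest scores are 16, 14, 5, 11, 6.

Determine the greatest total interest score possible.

46

Take Robotics, Networks, Algorithms, and HCI: credit hours 11 + 2 + 2 + 2 = 17 ≤ 20, interest score 16 + 14 + 5 + 11 = 46.
No other feasible combination does better.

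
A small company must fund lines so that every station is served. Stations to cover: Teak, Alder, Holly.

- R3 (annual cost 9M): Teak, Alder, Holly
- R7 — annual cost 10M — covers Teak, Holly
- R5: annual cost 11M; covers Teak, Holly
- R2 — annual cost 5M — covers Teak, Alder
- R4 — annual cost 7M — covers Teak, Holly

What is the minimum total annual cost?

The greedy cost-per-new-station heuristic would pick R2 and R4 for 12, but a cheaper cover exists.
R3 alone covers Teak, Alder, Holly — every station.
Total annual cost: 9.
No cover costs less than 9.

9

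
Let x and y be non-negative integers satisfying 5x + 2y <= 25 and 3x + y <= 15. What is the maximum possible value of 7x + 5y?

60

Relaxing integrality, the LP optimum is 62.50 at (x,y) = (0, 12.5), which is not an integer point.
(x,y)=(0,12): 5·0+2·12=24≤25, 3·0+1·12=12≤15, objective 60.
(x,y)=(0,11): 5·0+2·11=22≤25, 3·0+1·11=11≤15, objective 55.
Maximum is 60 at (x,y)=(0,12).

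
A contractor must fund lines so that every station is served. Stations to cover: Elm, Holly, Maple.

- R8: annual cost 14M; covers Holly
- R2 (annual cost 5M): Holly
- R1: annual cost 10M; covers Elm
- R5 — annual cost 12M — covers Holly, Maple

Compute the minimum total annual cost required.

Choose R1 and R5: together they cover Elm, Holly, Maple — every station.
Total annual cost: 10 + 12 = 22.

22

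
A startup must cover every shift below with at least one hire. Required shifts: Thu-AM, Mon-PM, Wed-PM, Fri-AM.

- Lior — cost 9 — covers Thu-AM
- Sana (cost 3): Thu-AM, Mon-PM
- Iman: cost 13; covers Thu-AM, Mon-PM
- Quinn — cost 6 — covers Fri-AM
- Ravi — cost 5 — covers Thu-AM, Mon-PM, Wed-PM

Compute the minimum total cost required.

Choose Quinn and Ravi: together they cover Thu-AM, Mon-PM, Wed-PM, Fri-AM — every shift.
Total cost: 6 + 5 = 11.

11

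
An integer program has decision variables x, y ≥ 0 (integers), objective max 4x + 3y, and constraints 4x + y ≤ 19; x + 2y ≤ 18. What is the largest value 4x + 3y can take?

33

(x,y)=(3,7): 4·3+1·7=19≤19, 1·3+2·7=17≤18, objective 33.
(x,y)=(2,8): 4·2+1·8=16≤19, 1·2+2·8=18≤18, objective 32.
(x,y)=(3,6): 4·3+1·6=18≤19, 1·3+2·6=15≤18, objective 30.
Maximum is 33 at (x,y)=(3,7).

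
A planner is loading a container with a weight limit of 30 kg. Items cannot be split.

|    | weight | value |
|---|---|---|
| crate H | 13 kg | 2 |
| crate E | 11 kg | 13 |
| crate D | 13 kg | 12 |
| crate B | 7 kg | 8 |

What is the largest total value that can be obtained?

This is a 0-1 knapsack instance.
crate E + crate B: weight 11 + 7 = 18 ≤ 30, value 13 + 8 = 21.
crate E + crate D: weight 11 + 13 = 24 ≤ 30, value 13 + 12 = 25.
Best is crate E and crate D with total value 25.

25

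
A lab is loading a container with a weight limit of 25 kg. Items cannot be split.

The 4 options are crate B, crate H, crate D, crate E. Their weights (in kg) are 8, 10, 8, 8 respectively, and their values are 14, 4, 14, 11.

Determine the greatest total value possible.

39

This is an integer program with binary decision variables.
Allowing fractional choices, the relaxed optimum would be about 39.4, but items are indivisible.
crate B + crate E: weight 8 + 8 = 16 ≤ 25, value 14 + 11 = 25.
crate B + crate D + crate E: weight 8 + 8 + 8 = 24 ≤ 25, value 14 + 14 + 11 = 39.
crate B + crate D: weight 8 + 8 = 16 ≤ 25, value 14 + 14 = 28.
Best is crate B, crate D, and crate E with total value 39.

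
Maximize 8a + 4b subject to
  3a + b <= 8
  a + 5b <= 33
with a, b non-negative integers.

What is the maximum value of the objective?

(a,b)=(1,5): 3·1+1·5=8≤8, 1·1+5·5=26≤33, objective 28.
(a,b)=(1,4): 3·1+1·4=7≤8, 1·1+5·4=21≤33, objective 24.
(a,b)=(0,6): 3·0+1·6=6≤8, 1·0+5·6=30≤33, objective 24.
(a,b)=(0,5): 3·0+1·5=5≤8, 1·0+5·5=25≤33, objective 20.
The best lattice point is (1,5), giving 28.

28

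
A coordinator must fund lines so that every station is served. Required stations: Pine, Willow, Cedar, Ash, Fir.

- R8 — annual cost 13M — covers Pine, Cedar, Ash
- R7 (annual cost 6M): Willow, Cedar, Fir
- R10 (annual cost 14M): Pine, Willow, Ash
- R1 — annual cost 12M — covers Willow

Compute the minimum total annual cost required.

19

Choose R8 and R7: together they cover Pine, Willow, Cedar, Ash, Fir — every station.
Total annual cost: 13 + 6 = 19.
No cover costs less than 19.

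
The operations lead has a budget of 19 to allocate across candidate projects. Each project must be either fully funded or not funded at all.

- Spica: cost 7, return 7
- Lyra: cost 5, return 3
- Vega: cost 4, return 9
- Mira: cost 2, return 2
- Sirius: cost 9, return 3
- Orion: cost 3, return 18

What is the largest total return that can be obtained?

Spica + Lyra + Vega + Orion: cost 7 + 5 + 4 + 3 = 19 ≤ 19, return 7 + 3 + 9 + 18 = 37.
Spica + Vega + Orion: cost 7 + 4 + 3 = 14 ≤ 19, return 7 + 9 + 18 = 34.
Spica + Vega + Mira + Orion: cost 7 + 4 + 2 + 3 = 16 ≤ 19, return 7 + 9 + 2 + 18 = 36.
Best is Spica, Lyra, Vega, and Orion with total return 37.

37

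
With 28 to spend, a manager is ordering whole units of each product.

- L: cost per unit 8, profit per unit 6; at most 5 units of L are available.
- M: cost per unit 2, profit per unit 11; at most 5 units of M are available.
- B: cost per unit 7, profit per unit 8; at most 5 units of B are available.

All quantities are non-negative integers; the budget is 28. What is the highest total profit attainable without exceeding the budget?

71

Take 5×M and 2×B: cost 24 ≤ 28, profit 5·11 + 2·8 = 71.
M has the best ratio (11/2) and is taken to its limit of 5; remaining capacity is filled optimally with the others.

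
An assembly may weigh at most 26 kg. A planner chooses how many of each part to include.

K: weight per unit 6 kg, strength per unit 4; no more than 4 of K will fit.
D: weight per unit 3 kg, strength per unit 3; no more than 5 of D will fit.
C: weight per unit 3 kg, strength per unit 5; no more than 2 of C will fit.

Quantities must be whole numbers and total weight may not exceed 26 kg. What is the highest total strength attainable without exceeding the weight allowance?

26

C has the best ratio (5/3); taking only C gives at most 2×5 = 10 (stopped by the supply cap of 2).
Mixing does better — 1×K, 4×D, and 2×C: weight 24 ≤ 26, strength 1·4 + 4·3 + 2·5 = 26.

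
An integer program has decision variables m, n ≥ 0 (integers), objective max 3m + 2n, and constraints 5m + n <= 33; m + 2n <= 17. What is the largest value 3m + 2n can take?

27

Relaxing integrality, the LP optimum is 27.89 at (m,n) = (5.44, 5.78), which is not an integer point.
(m,n)=(5,6): 5·5+1·6=31≤33, 1·5+2·6=17≤17, objective 27.
(m,n)=(5,5): 5·5+1·5=30≤33, 1·5+2·5=15≤17, objective 25.
(m,n)=(4,6): 5·4+1·6=26≤33, 1·4+2·6=16≤17, objective 24.
(m,n)=(5,4): 5·5+1·4=29≤33, 1·5+2·4=13≤17, objective 23.
Maximum is 27 at (m,n)=(5,6).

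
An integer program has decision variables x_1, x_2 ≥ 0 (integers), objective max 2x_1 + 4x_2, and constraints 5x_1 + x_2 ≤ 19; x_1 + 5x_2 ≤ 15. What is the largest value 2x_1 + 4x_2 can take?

(x_1,x_2)=(3,2): 5·3+1·2=17≤19, 1·3+5·2=13≤15, objective 14.
(x_1,x_2)=(2,2): 5·2+1·2=12≤19, 1·2+5·2=12≤15, objective 12.
Maximum is 14 at (x_1,x_2)=(3,2).

14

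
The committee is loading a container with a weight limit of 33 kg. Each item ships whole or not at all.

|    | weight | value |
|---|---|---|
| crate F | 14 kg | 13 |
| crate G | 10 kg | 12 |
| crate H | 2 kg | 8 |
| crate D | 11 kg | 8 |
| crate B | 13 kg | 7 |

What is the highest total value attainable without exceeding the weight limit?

33

Take crate F, crate G, and crate H: weight 14 + 10 + 2 = 26 ≤ 33, value 13 + 12 + 8 = 33.
No other feasible combination does better.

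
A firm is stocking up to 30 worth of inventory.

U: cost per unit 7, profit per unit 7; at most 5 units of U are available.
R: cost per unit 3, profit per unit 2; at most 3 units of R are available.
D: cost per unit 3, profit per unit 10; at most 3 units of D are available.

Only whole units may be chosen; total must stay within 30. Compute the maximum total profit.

Take 3×U and 3×D: cost 30 ≤ 30, profit 3·7 + 3·10 = 51.
D has the best ratio (10/3) and is taken to its limit of 3; remaining capacity is filled optimally with the others.

51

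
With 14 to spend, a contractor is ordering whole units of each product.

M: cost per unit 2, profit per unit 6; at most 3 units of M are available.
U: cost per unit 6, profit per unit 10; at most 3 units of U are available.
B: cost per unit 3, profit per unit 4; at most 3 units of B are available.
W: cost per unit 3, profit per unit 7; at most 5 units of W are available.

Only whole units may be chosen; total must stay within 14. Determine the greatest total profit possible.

34

Take 1×M and 4×W: cost 14 ≤ 14, profit 1·6 + 4·7 = 34.
No other integer combination yields more.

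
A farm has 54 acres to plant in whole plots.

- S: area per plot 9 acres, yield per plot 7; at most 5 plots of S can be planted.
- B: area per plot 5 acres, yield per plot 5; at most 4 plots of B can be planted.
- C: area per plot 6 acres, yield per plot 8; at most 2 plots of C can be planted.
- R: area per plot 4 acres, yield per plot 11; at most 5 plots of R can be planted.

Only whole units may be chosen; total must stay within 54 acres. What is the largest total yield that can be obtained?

91

4×B, 2×C, and 5×R: area 52 ≤ 54, yield 4·5 + 2·8 + 5·11 = 91.
1×S, 2×B, 2×C, and 5×R: area 51 ≤ 54, yield 1·7 + 2·5 + 2·8 + 5·11 = 88.
Best is 91.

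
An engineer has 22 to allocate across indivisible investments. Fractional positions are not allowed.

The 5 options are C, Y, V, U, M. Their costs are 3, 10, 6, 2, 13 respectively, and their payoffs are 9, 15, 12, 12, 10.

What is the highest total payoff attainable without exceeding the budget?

48

Allowing fractional choices, the relaxed optimum would be about 48.8, but investments are indivisible.
Y + V + U: cost 10 + 6 + 2 = 18 ≤ 22, payoff 15 + 12 + 12 = 39.
C + Y + U: cost 3 + 10 + 2 = 15 ≤ 22, payoff 9 + 15 + 12 = 36.
C + Y + V + U: cost 3 + 10 + 6 + 2 = 21 ≤ 22, payoff 9 + 15 + 12 + 12 = 48.
Best is C, Y, V, and U with total payoff 48.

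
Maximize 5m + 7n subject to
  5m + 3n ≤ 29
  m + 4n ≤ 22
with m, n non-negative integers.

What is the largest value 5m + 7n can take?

Relaxing integrality, the LP optimum is 48.06 at (m,n) = (2.94, 4.76), which is not an integer point.
(m,n)=(2,5): 5·2+3·5=25≤29, 1·2+4·5=22≤22, objective 45.
(m,n)=(3,4): 5·3+3·4=27≤29, 1·3+4·4=19≤22, objective 43.
The best lattice point is (2,5), giving 45.

45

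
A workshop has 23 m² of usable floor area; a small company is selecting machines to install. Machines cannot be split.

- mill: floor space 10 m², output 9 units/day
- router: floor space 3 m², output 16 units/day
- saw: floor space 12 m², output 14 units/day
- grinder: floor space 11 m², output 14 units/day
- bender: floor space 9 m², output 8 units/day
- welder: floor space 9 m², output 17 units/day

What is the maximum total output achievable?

This is a 0-1 knapsack instance.
Take router, grinder, and welder: floor space 3 + 11 + 9 = 23 ≤ 23, output 16 + 14 + 17 = 47.
No other feasible combination does better.

47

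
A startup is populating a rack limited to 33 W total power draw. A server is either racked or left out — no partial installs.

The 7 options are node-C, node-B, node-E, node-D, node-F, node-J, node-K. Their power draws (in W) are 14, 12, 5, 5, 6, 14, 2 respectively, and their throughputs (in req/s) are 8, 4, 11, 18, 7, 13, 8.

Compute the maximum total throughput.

node-E + node-D + node-F + node-J + node-K: power draw 5 + 5 + 6 + 14 + 2 = 32 ≤ 33, throughput 11 + 18 + 7 + 13 + 8 = 57.
node-C + node-E + node-D + node-F + node-K: power draw 14 + 5 + 5 + 6 + 2 = 32 ≤ 33, throughput 8 + 11 + 18 + 7 + 8 = 52.
Best is node-E, node-D, node-F, node-J, and node-K with total throughput 57.

57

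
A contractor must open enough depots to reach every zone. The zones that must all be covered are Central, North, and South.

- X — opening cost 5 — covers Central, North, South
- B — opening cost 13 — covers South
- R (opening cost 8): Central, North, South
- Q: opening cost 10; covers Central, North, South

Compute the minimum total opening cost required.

5

X alone covers Central, North, South — every zone.
Total opening cost: 5.
No cover costs less than 5.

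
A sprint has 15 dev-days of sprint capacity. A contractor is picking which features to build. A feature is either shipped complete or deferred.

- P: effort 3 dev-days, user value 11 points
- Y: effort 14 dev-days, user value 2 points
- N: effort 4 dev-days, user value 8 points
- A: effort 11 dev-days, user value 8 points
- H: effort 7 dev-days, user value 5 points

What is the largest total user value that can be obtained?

Allowing fractional choices, the relaxed optimum would be about 24.8, but features are indivisible.
P + N: effort 3 + 4 = 7 ≤ 15, user value 11 + 8 = 19.
P + N + H: effort 3 + 4 + 7 = 14 ≤ 15, user value 11 + 8 + 5 = 24.
P + A: effort 3 + 11 = 14 ≤ 15, user value 11 + 8 = 19.
Best is P, N, and H with total user value 24.

24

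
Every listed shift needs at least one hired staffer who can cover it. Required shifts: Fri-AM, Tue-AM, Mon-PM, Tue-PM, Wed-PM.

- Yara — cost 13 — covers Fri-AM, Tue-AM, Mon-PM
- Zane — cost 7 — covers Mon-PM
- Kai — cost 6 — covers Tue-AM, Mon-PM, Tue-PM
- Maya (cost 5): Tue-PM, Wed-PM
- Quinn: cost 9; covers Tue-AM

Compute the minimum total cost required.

The greedy cost-per-new-shift heuristic would pick Kai, Maya, and Yara for 24, but a cheaper cover exists.
Choose Yara and Maya: together they cover Fri-AM, Tue-AM, Mon-PM, Tue-PM, Wed-PM — every shift.
Total cost: 13 + 5 = 18.
No cover costs less than 18.

18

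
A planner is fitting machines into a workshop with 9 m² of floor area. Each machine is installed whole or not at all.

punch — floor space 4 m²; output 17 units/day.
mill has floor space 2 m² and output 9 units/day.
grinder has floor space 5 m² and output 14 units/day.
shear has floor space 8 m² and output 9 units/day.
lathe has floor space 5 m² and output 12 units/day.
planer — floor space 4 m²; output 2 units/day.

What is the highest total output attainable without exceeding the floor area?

31

Take punch and grinder: floor space 4 + 5 = 9 ≤ 9, output 17 + 14 = 31.
No other feasible combination does better.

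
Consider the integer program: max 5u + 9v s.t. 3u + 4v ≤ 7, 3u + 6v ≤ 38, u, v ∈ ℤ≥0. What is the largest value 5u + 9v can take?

(u,v)=(1,1) is feasible, giving 14.
(u,v)=(2,0) is feasible, giving 10.
Maximum is 14 at (u,v)=(1,1).

14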